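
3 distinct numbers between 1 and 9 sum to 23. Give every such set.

{6,8,9}

3 distinct digits from 1–9 sum between 6 and 24.
Only one set works: {6,8,9}.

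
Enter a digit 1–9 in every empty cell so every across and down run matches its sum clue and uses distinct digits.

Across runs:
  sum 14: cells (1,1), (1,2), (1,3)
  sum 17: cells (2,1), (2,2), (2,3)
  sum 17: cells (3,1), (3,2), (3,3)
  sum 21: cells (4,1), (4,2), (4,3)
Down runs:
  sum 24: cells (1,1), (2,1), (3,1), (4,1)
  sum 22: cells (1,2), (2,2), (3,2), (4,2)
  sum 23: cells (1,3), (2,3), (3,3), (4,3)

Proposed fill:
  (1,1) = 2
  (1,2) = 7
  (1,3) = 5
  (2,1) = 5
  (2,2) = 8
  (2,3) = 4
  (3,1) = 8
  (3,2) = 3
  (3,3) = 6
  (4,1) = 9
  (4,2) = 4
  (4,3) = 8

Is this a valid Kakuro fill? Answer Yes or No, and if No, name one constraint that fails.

Yes

Across: 2+7+5=14; 5+8+4=17; 8+3+6=17; 9+4+8=21. Down: 2+5+8+9=24; 7+8+3+4=22; 5+4+6+8=23. No digit repeats within any run.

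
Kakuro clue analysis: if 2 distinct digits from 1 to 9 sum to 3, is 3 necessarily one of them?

No

The only way to make 3 from 2 distinct digits is {1,2}, which does not contain 3.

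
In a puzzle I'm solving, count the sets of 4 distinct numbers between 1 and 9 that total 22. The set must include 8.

6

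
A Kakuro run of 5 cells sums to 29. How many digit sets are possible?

8

5 distinct digits from 1–9 sum between 15 and 35.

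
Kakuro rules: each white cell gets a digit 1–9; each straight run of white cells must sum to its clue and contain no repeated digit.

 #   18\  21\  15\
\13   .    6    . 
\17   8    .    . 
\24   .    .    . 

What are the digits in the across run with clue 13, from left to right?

3 6 4

24 in 3 cells must be {7,8,9}.
Given what's placed, R2C2 must be 7 to fit the 17 across and 21 down.
R2C3 = 17 − 15 = 2 completes the 17 across.
R3C2 = 21 − 13 = 8 completes the 21 down.
No cell is forced outright now. R1C1 can only be 3 or 4 (the digits allowed by both its 13 across and its 18 down). If R1C1 = 4: then R1C3 would have to be in {3} for the 13 across but in {4,5,6,7,8,9} for the 15 down — contradiction. So R1C1 = 3.
R1C3 = 13 − 9 = 4 completes the 13 across.
R3C1 = 18 − 11 = 7 completes the 18 down.
R3C3 = 24 − 15 = 9 completes the 24 across.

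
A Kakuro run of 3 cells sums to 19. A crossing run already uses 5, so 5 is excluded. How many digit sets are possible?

4

3 distinct digits from 1–9 sum between 6 and 24.
Dropping sets that contain 5.
Enumerating: {2,8,9}, {3,7,9}, {4,6,9}, {4,7,8}.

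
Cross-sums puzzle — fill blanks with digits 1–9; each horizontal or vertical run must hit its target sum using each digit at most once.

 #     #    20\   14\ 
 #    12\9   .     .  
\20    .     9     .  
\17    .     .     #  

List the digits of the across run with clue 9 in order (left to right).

3, 6

17 in 2 cells must be {8,9}.
R3C2 = 8: the only remaining digit allowed by both the 17 across and the 20 down.
R1C2 = 20 − 17 = 3 completes the 20 down.
R1C3 = 9 − 3 = 6 completes the 9 across.
R2C3 = 14 − 6 = 8 completes the 14 down.
R3C1 = 17 − 8 = 9 completes the 17 across.
R2C1 = 20 − 17 = 3 completes the 20 across.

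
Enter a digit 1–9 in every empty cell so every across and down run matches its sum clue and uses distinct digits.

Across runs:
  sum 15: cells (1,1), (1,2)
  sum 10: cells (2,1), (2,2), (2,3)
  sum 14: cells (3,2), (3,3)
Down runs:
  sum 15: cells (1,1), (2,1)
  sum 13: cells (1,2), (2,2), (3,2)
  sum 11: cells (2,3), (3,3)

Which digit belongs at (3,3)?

Nothing is forced directly, so branch on (2,1), whose candidates are 6 or 7. If (2,1) = 6: that forces (1,1) = 9, (1,2) = 6, (2,2) = 3, after which (2,3) would have to be in {1} for the 10 across but in {2,3,4,5,6,7,8,9} for the 11 down — contradiction. So (2,1) = 7.
(1,1) = 15 − 7 = 8 completes the 15 down.
(1,2) = 15 − 8 = 7 completes the 15 across.
(2,3) = 2: the only remaining digit allowed by both the 10 across and the 11 down.
(3,2) = 5: the only remaining digit allowed by both the 14 across and the 13 down.
(3,3) = 14 − 5 = 9 completes the 14 across.
(2,2) = 10 − 9 = 1 completes the 10 across.

9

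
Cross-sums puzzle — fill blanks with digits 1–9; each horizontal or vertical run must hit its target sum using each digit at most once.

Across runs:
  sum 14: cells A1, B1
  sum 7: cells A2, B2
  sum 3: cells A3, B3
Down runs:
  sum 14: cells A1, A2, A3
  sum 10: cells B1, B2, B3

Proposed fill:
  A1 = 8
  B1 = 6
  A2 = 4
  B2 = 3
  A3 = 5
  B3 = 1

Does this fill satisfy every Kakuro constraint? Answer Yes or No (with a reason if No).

No — the across run A3–B3 sums to 6, not 3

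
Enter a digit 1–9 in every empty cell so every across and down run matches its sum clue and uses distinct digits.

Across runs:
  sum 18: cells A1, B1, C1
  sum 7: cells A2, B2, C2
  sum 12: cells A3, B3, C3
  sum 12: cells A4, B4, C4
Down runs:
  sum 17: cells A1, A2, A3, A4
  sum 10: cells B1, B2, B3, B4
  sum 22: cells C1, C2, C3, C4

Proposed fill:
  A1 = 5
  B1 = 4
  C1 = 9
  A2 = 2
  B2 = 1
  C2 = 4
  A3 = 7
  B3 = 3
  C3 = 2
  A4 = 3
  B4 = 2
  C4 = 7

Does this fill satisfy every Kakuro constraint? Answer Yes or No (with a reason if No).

Yes

Across: 5+4+9=18; 2+1+4=7; 7+3+2=12; 3+2+7=12. Down: 5+2+7+3=17; 4+1+3+2=10; 9+4+2+7=22. No digit repeats within any run.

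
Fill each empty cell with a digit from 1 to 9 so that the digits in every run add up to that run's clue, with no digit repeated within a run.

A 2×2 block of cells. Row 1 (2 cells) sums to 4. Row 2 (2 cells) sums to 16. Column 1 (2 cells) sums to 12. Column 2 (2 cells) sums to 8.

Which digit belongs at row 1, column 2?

4 in 2 cells must be {1,3}; 16 in 2 cells must be {7,9}.
The 4 across and the 12 down share only 3, so (1,1) = 3.
(1,2) = 4 − 3 = 1 completes the 4 across.
(2,1) = 12 − 3 = 9 completes the 12 down.
(2,2) = 16 − 9 = 7 completes the 16 across.

1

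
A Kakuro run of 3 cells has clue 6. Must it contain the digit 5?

The only way to make 6 from 3 distinct digits is {1,2,3}, which does not contain 5.

No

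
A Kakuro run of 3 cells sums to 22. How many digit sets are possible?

2

3 distinct digits from 1–9 sum between 6 and 24.
Enumerating: {5,8,9}, {6,7,9}.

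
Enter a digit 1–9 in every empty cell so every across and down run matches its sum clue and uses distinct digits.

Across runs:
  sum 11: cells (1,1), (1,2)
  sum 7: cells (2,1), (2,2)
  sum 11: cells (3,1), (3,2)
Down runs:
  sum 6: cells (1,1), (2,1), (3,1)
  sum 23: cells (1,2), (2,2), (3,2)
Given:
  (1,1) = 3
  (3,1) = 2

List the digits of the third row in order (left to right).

6 in 3 cells must be {1,2,3}; 23 in 3 cells must be {6,8,9}.
(1,2) = 11 − 3 = 8 completes the 11 across.
(2,1) = 6 − 5 = 1 completes the 6 down.
(2,2) = 7 − 1 = 6 completes the 7 across.
(3,2) = 11 − 2 = 9 completes the 11 across.

2 9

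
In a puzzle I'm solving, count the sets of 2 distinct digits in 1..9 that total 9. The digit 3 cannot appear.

2 distinct digits from 1–9 sum between 3 and 17.
Dropping sets that contain 3.
Enumerating: {1,8}, {2,7}, {4,5}.

3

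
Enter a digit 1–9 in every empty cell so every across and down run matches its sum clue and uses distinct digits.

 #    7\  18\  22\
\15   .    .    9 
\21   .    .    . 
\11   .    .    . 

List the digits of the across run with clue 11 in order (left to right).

7 in 3 cells must be {1,2,4}.
R2C1 = 4: only digit in both the 21-across and 7-down candidate sets.
R2C3 = 8: the only remaining digit allowed by both the 21 across and the 22 down.
R3C3 = 22 − 17 = 5 completes the 22 down.
R2C2 = 21 − 12 = 9 completes the 21 across.
R3C1 = 2: the only remaining digit allowed by both the 11 across and the 7 down.
R3C2 = 11 − 7 = 4 completes the 11 across.

2 4 5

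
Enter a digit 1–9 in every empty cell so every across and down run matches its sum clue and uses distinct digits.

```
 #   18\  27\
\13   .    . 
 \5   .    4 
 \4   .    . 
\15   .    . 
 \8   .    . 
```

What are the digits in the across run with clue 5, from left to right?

1 4

4 in 2 cells must be {1,3}.
R2C1 = 5 − 4 = 1 completes the 5 across.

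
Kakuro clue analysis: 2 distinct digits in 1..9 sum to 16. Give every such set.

{7,9}

2 distinct digits from 1–9 sum between 3 and 17.
Only one set works: {7,9}.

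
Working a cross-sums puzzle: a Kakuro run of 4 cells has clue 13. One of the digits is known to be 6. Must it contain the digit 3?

No

The only way to make 13 from 4 distinct digits under that restriction is {1,2,4,6}, which does not contain 3.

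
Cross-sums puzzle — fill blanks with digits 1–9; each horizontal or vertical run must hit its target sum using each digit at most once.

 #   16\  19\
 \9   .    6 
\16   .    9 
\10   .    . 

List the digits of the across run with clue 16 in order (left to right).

16 in 2 cells must be {7,9}.
R1C1 = 9 − 6 = 3 completes the 9 across.
R2C1 = 16 − 9 = 7 completes the 16 across.
R3C1 = 16 − 10 = 6 completes the 16 down.
R3C2 = 10 − 6 = 4 completes the 10 across.

7, 9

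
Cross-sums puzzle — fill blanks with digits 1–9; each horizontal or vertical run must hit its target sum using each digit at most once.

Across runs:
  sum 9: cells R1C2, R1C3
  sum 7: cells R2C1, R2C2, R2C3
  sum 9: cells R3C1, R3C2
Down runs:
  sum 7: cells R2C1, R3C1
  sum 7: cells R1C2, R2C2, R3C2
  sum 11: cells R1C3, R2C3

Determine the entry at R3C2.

7 in 3 cells must be {1,2,4}.
Nothing is forced directly, so branch on R2C3, whose candidates are 2 or 4. If R2C3 = 2: then R1C3 would have to be in {1,2,3,4,5,6,7,8} for the 9 across but in {9} for the 11 down — contradiction. So R2C3 = 4.
R1C3 = 11 − 4 = 7 completes the 11 down.
R1C2 = 9 − 7 = 2 completes the 9 across.
R2C2 = 1: the only remaining digit allowed by both the 7 across and the 7 down.
R3C2 = 7 − 3 = 4 completes the 7 down.
R2C1 = 7 − 5 = 2 completes the 7 across.
R3C1 = 9 − 4 = 5 completes the 9 across.

4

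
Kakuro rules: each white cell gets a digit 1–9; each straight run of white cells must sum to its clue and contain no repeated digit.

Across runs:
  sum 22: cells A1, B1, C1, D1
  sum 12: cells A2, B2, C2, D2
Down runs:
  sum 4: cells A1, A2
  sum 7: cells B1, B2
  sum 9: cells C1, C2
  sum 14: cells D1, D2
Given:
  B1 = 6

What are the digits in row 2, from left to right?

3, 1, 2, 6

4 in 2 cells must be {1,3}.
B2 = 7 − 6 = 1 completes the 7 down.
A2 = 3: the only remaining digit allowed by both the 12 across and the 4 down.
D2 = 6: the only remaining digit allowed by both the 12 across and the 14 down.
A1 = 4 − 3 = 1 completes the 4 down.
D1 = 14 − 6 = 8 completes the 14 down.
C2 = 12 − 10 = 2 completes the 12 across.
C1 = 22 − 15 = 7 completes the 22 across.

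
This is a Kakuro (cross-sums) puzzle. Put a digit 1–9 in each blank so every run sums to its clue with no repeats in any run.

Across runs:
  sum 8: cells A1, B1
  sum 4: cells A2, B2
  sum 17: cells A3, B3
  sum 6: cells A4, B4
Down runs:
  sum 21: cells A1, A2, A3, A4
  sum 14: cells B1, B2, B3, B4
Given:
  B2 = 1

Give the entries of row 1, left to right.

4 in 2 cells must be {1,3}; 17 in 2 cells must be {8,9}.
A2 = 4 − 1 = 3 completes the 4 across.
Given what's placed, B3 must be 8 to fit the 17 across and 14 down.
B4 = 2: the only remaining digit allowed by both the 6 across and the 14 down.
B1 = 14 − 11 = 3 completes the 14 down.
A3 = 17 − 8 = 9 completes the 17 across.
A4 = 6 − 2 = 4 completes the 6 across.
A1 = 8 − 3 = 5 completes the 8 across.

5 3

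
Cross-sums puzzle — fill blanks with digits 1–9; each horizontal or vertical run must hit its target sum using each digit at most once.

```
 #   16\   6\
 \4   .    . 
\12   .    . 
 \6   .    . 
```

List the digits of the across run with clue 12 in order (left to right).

9, 3

4 in 2 cells must be {1,3}; 6 in 3 cells must be {1,2,3}.
The 12 across and the 6 down share only 3, so R2C2 = 3.
Given what's placed, R1C2 must be 1 to fit the 4 across and 6 down.
R2C1 = 12 − 3 = 9 completes the 12 across.
R3C2 = 6 − 4 = 2 completes the 6 down.
R1C1 = 4 − 1 = 3 completes the 4 across.
R3C1 = 6 − 2 = 4 completes the 6 across.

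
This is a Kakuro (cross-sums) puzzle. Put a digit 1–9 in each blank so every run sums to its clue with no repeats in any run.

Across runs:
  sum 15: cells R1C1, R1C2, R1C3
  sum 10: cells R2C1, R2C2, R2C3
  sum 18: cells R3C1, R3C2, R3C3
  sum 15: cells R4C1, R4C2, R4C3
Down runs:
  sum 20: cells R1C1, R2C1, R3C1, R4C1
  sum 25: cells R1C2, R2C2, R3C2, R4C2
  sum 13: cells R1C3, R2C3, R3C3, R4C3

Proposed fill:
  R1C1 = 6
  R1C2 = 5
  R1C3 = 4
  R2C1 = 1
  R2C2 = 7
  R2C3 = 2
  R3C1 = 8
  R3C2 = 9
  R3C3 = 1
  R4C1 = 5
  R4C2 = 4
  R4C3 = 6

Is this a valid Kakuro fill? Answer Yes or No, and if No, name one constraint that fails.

Across: 6+5+4=15; 1+7+2=10; 8+9+1=18; 5+4+6=15. Down: 6+1+8+5=20; 5+7+9+4=25; 4+2+1+6=13. No digit repeats within any run.

Yes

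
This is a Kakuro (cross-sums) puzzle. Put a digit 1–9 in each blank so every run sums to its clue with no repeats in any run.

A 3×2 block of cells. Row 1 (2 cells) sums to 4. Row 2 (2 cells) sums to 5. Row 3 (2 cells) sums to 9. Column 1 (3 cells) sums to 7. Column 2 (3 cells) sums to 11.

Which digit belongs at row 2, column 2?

1

4 in 2 cells must be {1,3}; 7 in 3 cells must be {1,2,4}.
The 4 across and the 7 down share only 1, so (1,1) = 1.
(1,2) = 4 − 1 = 3 completes the 4 across.
Nothing is forced directly, so branch on (2,1), whose candidates are 2 or 4. If (2,1) = 2: then (2,2) would have to be in {3} for the 5 across but in {1,2,6,7} for the 11 down — contradiction. So (2,1) = 4.
(2,2) = 5 − 4 = 1 completes the 5 across.
(3,1) = 7 − 5 = 2 completes the 7 down.
(3,2) = 9 − 2 = 7 completes the 9 across.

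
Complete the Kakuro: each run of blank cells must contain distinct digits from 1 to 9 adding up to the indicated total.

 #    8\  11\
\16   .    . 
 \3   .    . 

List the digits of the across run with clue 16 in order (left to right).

7, 9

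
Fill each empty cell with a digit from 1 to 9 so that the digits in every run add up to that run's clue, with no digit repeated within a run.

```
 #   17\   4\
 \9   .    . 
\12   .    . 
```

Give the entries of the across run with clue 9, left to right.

17 in 2 cells must be {8,9}; 4 in 2 cells must be {1,3}.
The 9 across and the 17 down share only 8, so R1C1 = 8.
R1C2 = 9 − 8 = 1 completes the 9 across.
R2C1 = 17 − 8 = 9 completes the 17 down.
R2C2 = 12 − 9 = 3 completes the 12 across.

8 1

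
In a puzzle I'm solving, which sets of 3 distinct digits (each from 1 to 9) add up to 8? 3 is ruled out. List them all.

{1,2,5}

3 distinct digits from 1–9 sum between 6 and 24.
Dropping sets that contain 3.
Only one set works: {1,2,5}.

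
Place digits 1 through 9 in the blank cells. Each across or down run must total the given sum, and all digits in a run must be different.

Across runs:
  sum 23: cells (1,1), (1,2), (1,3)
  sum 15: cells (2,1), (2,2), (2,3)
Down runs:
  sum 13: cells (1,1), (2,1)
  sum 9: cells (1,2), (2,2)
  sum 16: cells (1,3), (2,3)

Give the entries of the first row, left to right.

23 in 3 cells must be {6,8,9}; 16 in 2 cells must be {7,9}.
The 23 across and the 16 down share only 9, so (1,3) = 9.
(2,3) = 16 − 9 = 7 completes the 16 down.
Nothing is forced directly, so branch on (2,1), whose candidates are 5 or 6. If (2,1) = 6: then (1,1) would have to be in {6,8} for the 23 across but in {7} for the 13 down — contradiction. So (2,1) = 5.
(1,1) = 13 − 5 = 8 completes the 13 down.
(1,2) = 23 − 17 = 6 completes the 23 across.
(2,2) = 15 − 12 = 3 completes the 15 across.

8 6 9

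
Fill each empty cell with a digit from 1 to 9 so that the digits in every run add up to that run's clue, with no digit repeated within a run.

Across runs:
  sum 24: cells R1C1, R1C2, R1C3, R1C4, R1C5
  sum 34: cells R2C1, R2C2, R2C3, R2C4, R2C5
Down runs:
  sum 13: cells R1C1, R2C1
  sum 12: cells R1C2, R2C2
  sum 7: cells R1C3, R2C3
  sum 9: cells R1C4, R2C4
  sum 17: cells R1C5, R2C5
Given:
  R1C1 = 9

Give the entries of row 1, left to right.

9 4 1 2 8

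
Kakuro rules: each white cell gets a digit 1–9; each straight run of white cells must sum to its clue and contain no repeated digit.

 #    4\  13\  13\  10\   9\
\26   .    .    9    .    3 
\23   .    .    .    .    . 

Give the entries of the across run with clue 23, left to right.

3, 8, 4, 2, 6

4 in 2 cells must be {1,3}.
Given what's placed, R1C1 must be 1 to fit the 26 across and 4 down.
R2C1 = 4 − 1 = 3 completes the 4 down.
R2C3 = 13 − 9 = 4 completes the 13 down.
R2C5 = 9 − 3 = 6 completes the 9 down.
Nothing is forced directly, so branch on R2C2, whose candidates are 8 or 9. If R2C2 = 9: then R1C2 would have to be in {5,6,7,8} for the 26 across but in {4} for the 13 down — contradiction. So R2C2 = 8.
R1C2 = 13 − 8 = 5 completes the 13 down.
R1C4 = 26 − 18 = 8 completes the 26 across.
R2C4 = 23 − 21 = 2 completes the 23 across.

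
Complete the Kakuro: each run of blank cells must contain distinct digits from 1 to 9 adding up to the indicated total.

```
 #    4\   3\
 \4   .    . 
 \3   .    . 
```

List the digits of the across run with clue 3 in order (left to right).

1 2

4 in 2 cells must be {1,3}; 3 in 2 cells must be {1,2}.
The 4 across and the 3 down share only 1, so R1C2 = 1.
The 3 across and the 4 down share only 1, so R2C1 = 1.
R2C2 = 3 − 1 = 2 completes the 3 across.
R1C1 = 4 − 1 = 3 completes the 4 across.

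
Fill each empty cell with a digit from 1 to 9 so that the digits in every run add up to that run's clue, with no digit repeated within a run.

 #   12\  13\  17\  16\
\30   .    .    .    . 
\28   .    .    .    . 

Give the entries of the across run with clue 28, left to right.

4, 7, 8, 9

30 in 4 cells must be {6,7,8,9}; 17 in 2 cells must be {8,9}; 16 in 2 cells must be {7,9}.
Nothing is forced directly, so branch on R1C3, whose candidates are 8 or 9. If R1C3 = 8: that forces R2C3 = 9, R2C4 = 7, R1C4 = 9, R1C1 = 7, R1C2 = 6, after which R2C1 would have to be in {4,8} for the 28 across but in {5} for the 12 down — contradiction. So R1C3 = 9.
Given what's placed, R1C4 must be 7 to fit the 30 across and 16 down.
R2C3 = 17 − 9 = 8 completes the 17 down.
R2C4 = 16 − 7 = 9 completes the 16 down.
R1C1 = 8: the only remaining digit allowed by both the 30 across and the 12 down.
R1C2 = 30 − 24 = 6 completes the 30 across.
R2C1 = 12 − 8 = 4 completes the 12 down.
R2C2 = 28 − 21 = 7 completes the 28 across.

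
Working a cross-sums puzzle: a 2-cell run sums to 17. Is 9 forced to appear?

Yes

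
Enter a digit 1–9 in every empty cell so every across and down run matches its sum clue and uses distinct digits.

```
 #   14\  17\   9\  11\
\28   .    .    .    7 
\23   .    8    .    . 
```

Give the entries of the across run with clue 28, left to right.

8 9 4 7

17 in 2 cells must be {8,9}.
R1C2 = 17 − 8 = 9 completes the 17 down.
R2C4 = 11 − 7 = 4 completes the 11 down.
R1C1 = 8: the only remaining digit allowed by both the 28 across and the 14 down.
R1C3 = 28 − 24 = 4 completes the 28 across.
R2C1 = 14 − 8 = 6 completes the 14 down.
R2C3 = 23 − 18 = 5 completes the 23 across.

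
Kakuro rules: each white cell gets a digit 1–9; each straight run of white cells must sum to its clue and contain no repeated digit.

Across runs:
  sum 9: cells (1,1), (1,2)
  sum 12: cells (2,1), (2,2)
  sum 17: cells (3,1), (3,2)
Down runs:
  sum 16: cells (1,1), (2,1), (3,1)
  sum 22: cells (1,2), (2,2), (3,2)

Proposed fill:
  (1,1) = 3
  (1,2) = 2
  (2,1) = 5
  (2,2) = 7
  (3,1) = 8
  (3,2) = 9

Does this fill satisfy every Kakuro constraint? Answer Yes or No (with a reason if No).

No — the across run (1,1)–(1,2) sums to 5, not 9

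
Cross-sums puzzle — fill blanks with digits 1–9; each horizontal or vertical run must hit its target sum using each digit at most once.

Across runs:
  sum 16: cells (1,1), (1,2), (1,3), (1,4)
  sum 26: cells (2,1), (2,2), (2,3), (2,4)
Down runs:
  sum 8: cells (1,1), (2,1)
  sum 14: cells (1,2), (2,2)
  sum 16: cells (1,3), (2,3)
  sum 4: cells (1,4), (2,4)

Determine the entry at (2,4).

16 in 2 cells must be {7,9}; 4 in 2 cells must be {1,3}.
Only 3 fits (2,4) under both its across sum 26 and down sum 4.

3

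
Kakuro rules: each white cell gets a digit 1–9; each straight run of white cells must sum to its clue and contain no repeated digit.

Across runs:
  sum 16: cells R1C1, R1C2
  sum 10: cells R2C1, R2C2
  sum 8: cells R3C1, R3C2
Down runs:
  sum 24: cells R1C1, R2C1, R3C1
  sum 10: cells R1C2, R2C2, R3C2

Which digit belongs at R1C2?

7

16 in 2 cells must be {7,9}; 24 in 3 cells must be {7,8,9}.
The 16 across and the 10 down share only 7, so R1C2 = 7.
The 8 across and the 24 down share only 7, so R3C1 = 7.
R3C2 = 8 − 7 = 1 completes the 8 across.
R1C1 = 16 − 7 = 9 completes the 16 across.
R2C1 = 24 − 16 = 8 completes the 24 down.
R2C2 = 10 − 8 = 2 completes the 10 across.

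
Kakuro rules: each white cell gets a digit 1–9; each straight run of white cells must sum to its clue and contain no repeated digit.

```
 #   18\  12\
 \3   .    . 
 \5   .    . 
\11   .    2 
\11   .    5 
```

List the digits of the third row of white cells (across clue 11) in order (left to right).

3 in 2 cells must be {1,2}.
R1C2 = 1: the only remaining digit allowed by both the 3 across and the 12 down.
R2C2 = 12 − 8 = 4 completes the 12 down.
R3C1 = 11 − 2 = 9 completes the 11 across.
R4C1 = 11 − 5 = 6 completes the 11 across.
R1C1 = 3 − 1 = 2 completes the 3 across.
R2C1 = 5 − 4 = 1 completes the 5 across.

9, 2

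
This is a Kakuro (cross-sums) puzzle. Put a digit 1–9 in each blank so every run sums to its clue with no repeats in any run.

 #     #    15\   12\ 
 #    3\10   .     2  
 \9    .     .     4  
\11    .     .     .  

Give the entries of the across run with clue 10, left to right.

3 in 2 cells must be {1,2}.
R1C2 = 10 − 2 = 8 completes the 10 across.
R2C1 = 2: the only remaining digit allowed by both the 9 across and the 3 down.
R2C2 = 9 − 6 = 3 completes the 9 across.
R3C1 = 3 − 2 = 1 completes the 3 down.
R3C2 = 15 − 11 = 4 completes the 15 down.
R3C3 = 11 − 5 = 6 completes the 11 across.

8, 2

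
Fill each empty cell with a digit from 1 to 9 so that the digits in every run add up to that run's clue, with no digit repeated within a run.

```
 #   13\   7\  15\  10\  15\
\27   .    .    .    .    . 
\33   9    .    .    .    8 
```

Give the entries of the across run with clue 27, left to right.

4 2 8 6 7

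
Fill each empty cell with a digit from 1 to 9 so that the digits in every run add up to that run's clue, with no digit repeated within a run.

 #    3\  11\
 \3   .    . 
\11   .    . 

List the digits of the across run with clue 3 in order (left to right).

3 in 2 cells must be {1,2}.
The 3 across and the 11 down share only 2, so R1C2 = 2.
The 11 across and the 3 down share only 2, so R2C1 = 2.
R2C2 = 11 − 2 = 9 completes the 11 across.
R1C1 = 3 − 2 = 1 completes the 3 across.

1 2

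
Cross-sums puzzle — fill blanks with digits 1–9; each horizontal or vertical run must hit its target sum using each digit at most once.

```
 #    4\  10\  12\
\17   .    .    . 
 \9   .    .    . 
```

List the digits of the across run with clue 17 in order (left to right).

4 in 2 cells must be {1,3}.
Nothing is forced directly, so branch on R2C3, whose candidates are 3 or 4 or 5. If R2C3 = 3: that forces R1C3 = 9, R2C1 = 1, after which R2C2 would have to be in {5} for the 9 across but in {1,2,3,4,6,7,8,9} for the 10 down — contradiction. If R2C3 = 4: that forces R1C3 = 8, R2C1 = 3, R2C2 = 2, after which R1C1 would have to be in {2,3,4,5,6,7} for the 17 across but in {1} for the 4 down — contradiction. So R2C3 = 5.
R1C3 = 12 − 5 = 7 completes the 12 down.
Given what's placed, R1C1 must be 1 to fit the 17 across and 4 down.
R1C2 = 17 − 8 = 9 completes the 17 across.
R2C1 = 4 − 1 = 3 completes the 4 down.
R2C2 = 9 − 8 = 1 completes the 9 across.

1 9 7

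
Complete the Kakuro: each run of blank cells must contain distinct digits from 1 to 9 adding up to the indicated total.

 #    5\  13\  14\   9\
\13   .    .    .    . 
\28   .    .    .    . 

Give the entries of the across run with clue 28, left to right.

Only 4 fits R2C1 under both its across sum 28 and down sum 5.
R1C1 = 5 − 4 = 1 completes the 5 down.
Nothing is forced directly, so branch on R2C4, whose candidates are 7 or 8. If R2C4 = 8: then R1C4 would have to be in {2,3,4,5,6,7} for the 13 across but in {1} for the 9 down — contradiction. So R2C4 = 7.
R1C4 = 9 − 7 = 2 completes the 9 down.
R1C3 = 6: the only remaining digit allowed by both the 13 across and the 14 down.
R2C3 = 14 − 6 = 8 completes the 14 down.
R1C2 = 13 − 9 = 4 completes the 13 across.
R2C2 = 28 − 19 = 9 completes the 28 across.

4, 9, 8, 7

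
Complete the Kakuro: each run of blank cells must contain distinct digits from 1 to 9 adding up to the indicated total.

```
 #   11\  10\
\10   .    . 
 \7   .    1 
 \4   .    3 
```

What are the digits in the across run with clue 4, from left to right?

1 3

4 in 2 cells must be {1,3}.
R1C2 = 10 − 4 = 6 completes the 10 down.
R2C1 = 7 − 1 = 6 completes the 7 across.
R3C1 = 4 − 3 = 1 completes the 4 across.
R1C1 = 10 − 6 = 4 completes the 10 across.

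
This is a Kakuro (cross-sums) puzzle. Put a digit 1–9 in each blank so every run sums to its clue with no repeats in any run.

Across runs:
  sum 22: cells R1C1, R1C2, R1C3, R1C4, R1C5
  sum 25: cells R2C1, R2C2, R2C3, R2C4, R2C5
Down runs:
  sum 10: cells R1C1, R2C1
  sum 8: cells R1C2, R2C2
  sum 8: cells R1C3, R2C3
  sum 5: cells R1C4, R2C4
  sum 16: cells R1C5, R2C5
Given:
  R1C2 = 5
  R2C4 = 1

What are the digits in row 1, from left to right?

1 5 3 4 9

16 in 2 cells must be {7,9}.
R1C4 = 5 − 1 = 4 completes the 5 down.
Given what's placed, R1C5 must be 9 to fit the 22 across and 16 down.
R2C2 = 8 − 5 = 3 completes the 8 down.
R2C5 = 16 − 9 = 7 completes the 16 down.
No cell is forced outright now. R2C3 can only be 5 or 6 (the digits allowed by both its 25 across and its 8 down). If R2C3 = 6: then R1C3 would have to be in {1,3} for the 22 across but in {2} for the 8 down — contradiction. So R2C3 = 5.
R1C3 = 8 − 5 = 3 completes the 8 down.
R2C1 = 25 − 16 = 9 completes the 25 across.
R1C1 = 22 − 21 = 1 completes the 22 across.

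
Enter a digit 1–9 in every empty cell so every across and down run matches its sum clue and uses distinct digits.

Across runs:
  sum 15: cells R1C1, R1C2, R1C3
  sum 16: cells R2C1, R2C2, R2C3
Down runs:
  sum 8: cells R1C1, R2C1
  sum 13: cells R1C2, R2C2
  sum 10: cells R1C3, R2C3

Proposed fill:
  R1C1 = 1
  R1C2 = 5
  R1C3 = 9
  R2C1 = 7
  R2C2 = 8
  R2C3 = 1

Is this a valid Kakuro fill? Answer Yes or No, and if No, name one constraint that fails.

Yes

Across: 1+5+9=15; 7+8+1=16. Down: 1+7=8; 5+8=13; 9+1=10. No digit repeats within any run.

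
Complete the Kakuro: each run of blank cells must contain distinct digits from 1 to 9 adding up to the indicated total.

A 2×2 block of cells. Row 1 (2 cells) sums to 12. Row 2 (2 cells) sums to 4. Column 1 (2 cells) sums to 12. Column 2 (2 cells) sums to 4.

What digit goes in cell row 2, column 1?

4 in 2 cells must be {1,3}.
The 12 across and the 4 down share only 3, so (1,2) = 3.
The 4 across and the 12 down share only 3, so (2,1) = 3.
(2,2) = 4 − 3 = 1 completes the 4 across.
(1,1) = 12 − 3 = 9 completes the 12 across.

3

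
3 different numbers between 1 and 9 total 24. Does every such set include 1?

No

The only way to make 24 from 3 distinct digits is {7,8,9}, which does not contain 1.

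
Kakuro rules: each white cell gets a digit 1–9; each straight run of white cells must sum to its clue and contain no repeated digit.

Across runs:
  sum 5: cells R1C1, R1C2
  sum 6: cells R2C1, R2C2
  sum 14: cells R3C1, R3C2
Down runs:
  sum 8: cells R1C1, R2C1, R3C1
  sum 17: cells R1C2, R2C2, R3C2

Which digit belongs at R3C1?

The 14 across and the 8 down share only 5, so R3C1 = 5.
R3C2 = 14 − 5 = 9 completes the 14 across.
Nothing is forced directly, so branch on R1C1, whose candidates are 1 or 2. If R1C1 = 1: then R1C2 would have to be in {4} for the 5 across but in {1,2,3,5,6,7} for the 17 down — contradiction. So R1C1 = 2.
R1C2 = 5 − 2 = 3 completes the 5 across.
R2C1 = 8 − 7 = 1 completes the 8 down.
R2C2 = 6 − 1 = 5 completes the 6 across.

5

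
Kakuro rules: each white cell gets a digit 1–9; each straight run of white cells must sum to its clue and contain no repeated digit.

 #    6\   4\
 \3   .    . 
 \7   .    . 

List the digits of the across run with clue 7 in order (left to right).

3 in 2 cells must be {1,2}; 4 in 2 cells must be {1,3}.
The 3 across and the 4 down share only 1, so R1C2 = 1.
R2C2 = 4 − 1 = 3 completes the 4 down.
R1C1 = 3 − 1 = 2 completes the 3 across.
R2C1 = 7 − 3 = 4 completes the 7 across.

4 3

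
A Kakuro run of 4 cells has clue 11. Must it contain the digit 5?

The only way to make 11 from 4 distinct digits is {1,2,3,5}, which contains 5.

Yes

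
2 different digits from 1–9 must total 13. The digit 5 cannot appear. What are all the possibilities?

2 distinct digits from 1–9 sum between 3 and 17.
Dropping sets that contain 5.

{4,9}; {6,7}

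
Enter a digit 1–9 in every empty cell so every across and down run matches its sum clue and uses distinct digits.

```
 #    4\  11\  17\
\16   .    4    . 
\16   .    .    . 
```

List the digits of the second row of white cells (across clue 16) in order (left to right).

4 in 2 cells must be {1,3}; 17 in 2 cells must be {8,9}.
Given what's placed, R1C1 must be 3 to fit the 16 across and 4 down.
R1C3 = 16 − 7 = 9 completes the 16 across.
R2C1 = 4 − 3 = 1 completes the 4 down.
R2C2 = 11 − 4 = 7 completes the 11 down.
R2C3 = 16 − 8 = 8 completes the 16 across.

1, 7, 8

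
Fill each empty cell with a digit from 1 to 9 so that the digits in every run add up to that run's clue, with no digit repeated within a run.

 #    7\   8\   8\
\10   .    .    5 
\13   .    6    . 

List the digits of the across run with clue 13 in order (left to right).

R1C2 = 8 − 6 = 2 completes the 8 down.
R2C3 = 8 − 5 = 3 completes the 8 down.
R1C1 = 10 − 7 = 3 completes the 10 across.
R2C1 = 13 − 9 = 4 completes the 13 across.

4 6 3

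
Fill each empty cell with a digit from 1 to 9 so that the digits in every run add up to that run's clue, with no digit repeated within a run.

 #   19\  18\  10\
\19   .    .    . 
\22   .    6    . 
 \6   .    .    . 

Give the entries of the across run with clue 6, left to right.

6 in 3 cells must be {1,2,3}.
Given what's placed, R2C3 must be 7 to fit the 22 across and 10 down.
R3C2 = 3: the only remaining digit allowed by both the 6 across and the 18 down.
R1C2 = 18 − 9 = 9 completes the 18 down.
Given what's placed, R1C3 must be 2 to fit the 19 across and 10 down.
R2C1 = 22 − 13 = 9 completes the 22 across.
Given what's placed, R3C1 must be 2 to fit the 6 across and 19 down.
R3C3 = 6 − 5 = 1 completes the 6 across.

2 3 1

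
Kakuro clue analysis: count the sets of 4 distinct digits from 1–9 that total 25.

6

4 distinct digits from 1–9 sum between 10 and 30.
Enumerating: {1,7,8,9}, {2,6,8,9}, {3,5,8,9}, {3,6,7,9}, {4,5,7,9}, {4,6,7,8}.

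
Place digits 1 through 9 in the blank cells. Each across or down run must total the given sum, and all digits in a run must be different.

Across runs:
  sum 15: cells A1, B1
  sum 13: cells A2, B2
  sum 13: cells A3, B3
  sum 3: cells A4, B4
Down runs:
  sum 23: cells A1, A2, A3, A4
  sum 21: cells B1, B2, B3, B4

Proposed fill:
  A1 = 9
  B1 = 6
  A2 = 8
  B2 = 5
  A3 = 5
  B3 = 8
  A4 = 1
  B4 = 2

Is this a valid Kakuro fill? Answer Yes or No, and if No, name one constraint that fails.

Yes

Across: 9+6=15; 8+5=13; 5+8=13; 1+2=3. Down: 9+8+5+1=23; 6+5+8+2=21. No digit repeats within any run.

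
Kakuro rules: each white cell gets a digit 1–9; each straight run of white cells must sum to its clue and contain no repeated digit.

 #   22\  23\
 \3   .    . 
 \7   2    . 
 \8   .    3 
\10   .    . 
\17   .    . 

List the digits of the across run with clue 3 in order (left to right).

1, 2

3 in 2 cells must be {1,2}; 17 in 2 cells must be {8,9}.
Given what's placed, R1C1 must be 1 to fit the 3 across and 22 down.
R1C2 = 3 − 1 = 2 completes the 3 across.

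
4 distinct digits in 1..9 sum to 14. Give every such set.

4 distinct digits from 1–9 sum between 10 and 30.

{1,2,3,8}; {1,2,4,7}; {1,2,5,6}; {1,3,4,6}; {2,3,4,5}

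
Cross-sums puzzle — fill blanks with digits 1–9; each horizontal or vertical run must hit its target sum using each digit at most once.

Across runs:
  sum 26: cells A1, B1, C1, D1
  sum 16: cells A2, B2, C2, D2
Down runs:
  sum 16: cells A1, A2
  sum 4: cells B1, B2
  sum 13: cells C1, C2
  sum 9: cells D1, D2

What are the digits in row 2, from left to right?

16 in 2 cells must be {7,9}; 4 in 2 cells must be {1,3}.
Only 3 fits B1 under both its across sum 26 and down sum 4.
B2 = 4 − 3 = 1 completes the 4 down.
Given what's placed, A1 must be 9 to fit the 26 across and 16 down.
A2 = 16 − 9 = 7 completes the 16 down.
No cell is forced outright now. C2 can only be 5 or 6 (the digits allowed by both its 16 across and its 13 down). If C2 = 6: then C1 would have to be in {6,8} for the 26 across but in {7} for the 13 down — contradiction. So C2 = 5.
C1 = 13 − 5 = 8 completes the 13 down.
D1 = 26 − 20 = 6 completes the 26 across.
D2 = 16 − 13 = 3 completes the 16 across.

7, 1, 5, 3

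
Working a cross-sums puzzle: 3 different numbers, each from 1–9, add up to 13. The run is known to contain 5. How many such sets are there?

3 distinct digits from 1–9 sum between 6 and 24.
Keeping only sets containing 5.
Enumerating: {1,5,7}, {2,5,6}.

2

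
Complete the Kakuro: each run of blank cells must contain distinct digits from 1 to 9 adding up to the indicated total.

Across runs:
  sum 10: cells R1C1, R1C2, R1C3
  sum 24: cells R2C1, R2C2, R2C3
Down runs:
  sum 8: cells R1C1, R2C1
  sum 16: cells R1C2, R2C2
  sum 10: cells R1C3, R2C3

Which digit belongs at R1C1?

1

24 in 3 cells must be {7,8,9}; 16 in 2 cells must be {7,9}.
The 10 across and the 16 down share only 7, so R1C2 = 7.
The 24 across and the 8 down share only 7, so R2C1 = 7.
R2C2 = 16 − 7 = 9 completes the 16 down.
R2C3 = 24 − 16 = 8 completes the 24 across.
R1C1 = 8 − 7 = 1 completes the 8 down.
R1C3 = 10 − 8 = 2 completes the 10 across.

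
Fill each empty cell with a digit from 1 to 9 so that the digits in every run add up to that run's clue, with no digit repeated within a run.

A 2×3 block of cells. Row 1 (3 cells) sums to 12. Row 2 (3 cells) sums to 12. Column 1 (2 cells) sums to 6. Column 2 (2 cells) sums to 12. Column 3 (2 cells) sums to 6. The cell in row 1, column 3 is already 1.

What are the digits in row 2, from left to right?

4 3 5

(2,3) = 6 − 1 = 5 completes the 6 down.
Nothing is forced directly, so branch on (2,1), whose candidates are 1 or 4. If (2,1) = 1: that forces (1,1) = 5, after which (1,2) would have to be in {6} for the 12 across but in {3,4,5,7,8,9} for the 12 down — contradiction. So (2,1) = 4.
(1,1) = 6 − 4 = 2 completes the 6 down.
(1,2) = 12 − 3 = 9 completes the 12 across.
(2,2) = 12 − 9 = 3 completes the 12 across.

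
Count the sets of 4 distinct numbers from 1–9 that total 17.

9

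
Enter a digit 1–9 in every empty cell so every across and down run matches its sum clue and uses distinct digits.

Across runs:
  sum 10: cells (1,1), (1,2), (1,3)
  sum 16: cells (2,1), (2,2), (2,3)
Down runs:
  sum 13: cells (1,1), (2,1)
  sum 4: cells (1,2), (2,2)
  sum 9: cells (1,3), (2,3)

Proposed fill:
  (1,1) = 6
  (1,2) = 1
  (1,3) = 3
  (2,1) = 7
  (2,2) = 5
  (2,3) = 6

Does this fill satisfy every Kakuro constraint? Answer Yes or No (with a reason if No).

No — the across run (2,1)–(2,3) sums to 18, not 16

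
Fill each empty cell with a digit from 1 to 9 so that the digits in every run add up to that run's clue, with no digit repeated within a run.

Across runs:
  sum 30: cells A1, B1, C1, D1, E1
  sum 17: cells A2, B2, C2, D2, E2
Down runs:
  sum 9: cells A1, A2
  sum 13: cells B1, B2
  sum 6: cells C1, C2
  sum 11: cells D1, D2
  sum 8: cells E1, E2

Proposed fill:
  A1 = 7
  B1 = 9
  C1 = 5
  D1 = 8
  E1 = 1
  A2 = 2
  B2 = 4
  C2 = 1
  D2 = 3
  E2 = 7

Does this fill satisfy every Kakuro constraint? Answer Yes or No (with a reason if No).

Yes

Across: 7+9+5+8+1=30; 2+4+1+3+7=17. Down: 7+2=9; 9+4=13; 5+1=6; 8+3=11; 1+7=8. No digit repeats within any run.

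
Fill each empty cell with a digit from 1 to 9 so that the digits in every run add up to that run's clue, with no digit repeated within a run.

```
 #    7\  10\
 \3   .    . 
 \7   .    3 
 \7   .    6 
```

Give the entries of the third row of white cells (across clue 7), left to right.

1 6

3 in 2 cells must be {1,2}; 7 in 3 cells must be {1,2,4}.
R1C2 = 10 − 9 = 1 completes the 10 down.
R2C1 = 7 − 3 = 4 completes the 7 across.
R3C1 = 7 − 6 = 1 completes the 7 across.
R1C1 = 3 − 1 = 2 completes the 3 across.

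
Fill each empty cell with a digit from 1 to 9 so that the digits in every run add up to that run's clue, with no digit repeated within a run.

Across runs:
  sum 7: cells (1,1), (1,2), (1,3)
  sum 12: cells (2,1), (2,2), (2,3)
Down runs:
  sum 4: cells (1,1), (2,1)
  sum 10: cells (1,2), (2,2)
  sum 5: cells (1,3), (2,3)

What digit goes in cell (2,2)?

7 in 3 cells must be {1,2,4}; 4 in 2 cells must be {1,3}.
The 7 across and the 4 down share only 1, so (1,1) = 1.
(2,1) = 4 − 1 = 3 completes the 4 down.
Nothing is forced directly, so branch on (1,2), whose candidates are 2 or 4. If (1,2) = 4: that forces (1,3) = 2, after which (2,2) would have to be in {1,2,4,5,7,8} for the 12 across but in {6} for the 10 down — contradiction. So (1,2) = 2.
(1,3) = 7 − 3 = 4 completes the 7 across.
(2,2) = 10 − 2 = 8 completes the 10 down.
(2,3) = 12 − 11 = 1 completes the 12 across.

8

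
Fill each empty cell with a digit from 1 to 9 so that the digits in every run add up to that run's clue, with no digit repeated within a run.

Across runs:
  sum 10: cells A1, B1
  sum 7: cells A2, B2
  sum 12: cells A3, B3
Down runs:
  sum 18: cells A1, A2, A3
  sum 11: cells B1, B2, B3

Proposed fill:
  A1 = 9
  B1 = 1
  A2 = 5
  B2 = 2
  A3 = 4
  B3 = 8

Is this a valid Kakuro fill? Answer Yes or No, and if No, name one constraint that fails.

Across: 9+1=10; 5+2=7; 4+8=12. Down: 9+5+4=18; 1+2+8=11. No digit repeats within any run.

Yes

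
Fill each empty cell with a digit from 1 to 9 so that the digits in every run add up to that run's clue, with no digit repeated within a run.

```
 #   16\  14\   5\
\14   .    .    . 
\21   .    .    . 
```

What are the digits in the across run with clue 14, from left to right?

16 in 2 cells must be {7,9}.
The 21 across and the 5 down share only 4, so R2C3 = 4.
R1C3 = 5 − 4 = 1 completes the 5 down.
Given what's placed, R2C1 must be 9 to fit the 21 across and 16 down.
R2C2 = 21 − 13 = 8 completes the 21 across.
R1C1 = 16 − 9 = 7 completes the 16 down.
R1C2 = 14 − 8 = 6 completes the 14 across.

7, 6, 1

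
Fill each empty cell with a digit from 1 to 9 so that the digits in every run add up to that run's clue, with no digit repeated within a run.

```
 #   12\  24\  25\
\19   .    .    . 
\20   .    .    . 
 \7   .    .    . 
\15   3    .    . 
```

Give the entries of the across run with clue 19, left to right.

7 in 3 cells must be {1,2,4}.
R2C1 = 6: the only remaining digit allowed by both the 20 across and the 12 down.
R1C1 = 2: the only remaining digit allowed by both the 19 across and the 12 down.
R3C1 = 12 − 11 = 1 completes the 12 down.
No cell is forced outright now. R2C2 can only be 5 or 9 (the digits allowed by both its 20 across and its 24 down). If R2C2 = 5: that forces R2C3 = 9, R1C3 = 8, R3C3 = 2, after which R4C3 would have to be in {4,5,7,8} for the 15 across but in {6} for the 25 down — contradiction. So R2C2 = 9.
R1C2 = 8: the only remaining digit allowed by both the 19 across and the 24 down.
R1C3 = 19 − 10 = 9 completes the 19 across.

2 8 9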